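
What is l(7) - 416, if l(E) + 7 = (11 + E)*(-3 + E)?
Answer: -351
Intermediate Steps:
l(E) = -7 + (-3 + E)*(11 + E) (l(E) = -7 + (11 + E)*(-3 + E) = -7 + (-3 + E)*(11 + E))
l(7) - 416 = (-40 + 7**2 + 8*7) - 416 = (-40 + 49 + 56) - 416 = 65 - 416 = -351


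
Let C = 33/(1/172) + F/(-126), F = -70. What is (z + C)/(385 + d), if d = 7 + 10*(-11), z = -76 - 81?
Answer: 24838/1269 ≈ 19.573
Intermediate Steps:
C = 51089/9 (C = 33/(1/172) - 70/(-126) = 33/(1/172) - 70*(-1/126) = 33*172 + 5/9 = 5676 + 5/9 = 51089/9 ≈ 5676.6)
z = -157
d = -103 (d = 7 - 110 = -103)
(z + C)/(385 + d) = (-157 + 51089/9)/(385 - 103) = (49676/9)/282 = (49676/9)*(1/282) = 24838/1269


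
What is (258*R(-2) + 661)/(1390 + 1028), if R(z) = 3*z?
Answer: -887/2418 ≈ -0.36683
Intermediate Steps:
(258*R(-2) + 661)/(1390 + 1028) = (258*(3*(-2)) + 661)/(1390 + 1028) = (258*(-6) + 661)/2418 = (-1548 + 661)*(1/2418) = -887*1/2418 = -887/2418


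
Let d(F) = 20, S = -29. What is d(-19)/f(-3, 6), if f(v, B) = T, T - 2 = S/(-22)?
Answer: 440/73 ≈ 6.0274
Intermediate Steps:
T = 73/22 (T = 2 - 29/(-22) = 2 - 29*(-1/22) = 2 + 29/22 = 73/22 ≈ 3.3182)
f(v, B) = 73/22
d(-19)/f(-3, 6) = 20/(73/22) = 20*(22/73) = 440/73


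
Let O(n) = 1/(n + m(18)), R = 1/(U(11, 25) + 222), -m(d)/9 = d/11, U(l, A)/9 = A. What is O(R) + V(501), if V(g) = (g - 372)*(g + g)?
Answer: 9358662057/72403 ≈ 1.2926e+5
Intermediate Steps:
U(l, A) = 9*A
m(d) = -9*d/11
R = 1/447 (R = 1/(9*25 + 222) = 1/(225 + 222) = 1/447 ≈ 0.0022371)
O(n) = 1/(-162/11 + n) (O(n) = 1/(n - 9/11*18) = 1/(n - 162/11) = 1/(-162/11 + n))
V(g) = 2*g*(-372 + g) (V(g) = (-372 + g)*(2*g) = 2*g*(-372 + g))
O(R) + V(501) = 11/(-162 + 11*(1/447)) + 2*501*(-372 + 501) = 11/(-162 + 11/447) + 2*501*129 = 11/(-72403/447) + 129258 = 11*(-447/72403) + 129258 = -4917/72403 + 129258 = 9358662057/72403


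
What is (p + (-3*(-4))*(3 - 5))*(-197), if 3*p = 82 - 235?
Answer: 14775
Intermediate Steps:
p = -51 (p = (82 - 235)/3 = (⅓)*(-153) = -51)
(p + (-3*(-4))*(3 - 5))*(-197) = (-51 + (-3*(-4))*(3 - 5))*(-197) = (-51 + 12*(-2))*(-197) = (-51 - 24)*(-197) = -75*(-197) = 14775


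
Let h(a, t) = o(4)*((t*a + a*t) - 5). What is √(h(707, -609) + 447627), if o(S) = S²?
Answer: I*√13330469 ≈ 3651.1*I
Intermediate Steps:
h(a, t) = -80 + 32*a*t (h(a, t) = 4²*((t*a + a*t) - 5) = 16*((a*t + a*t) - 5) = 16*(2*a*t - 5) = 16*(-5 + 2*a*t) = -80 + 32*a*t)
√(h(707, -609) + 447627) = √((-80 + 32*707*(-609)) + 447627) = √((-80 - 13778016) + 447627) = √(-13778096 + 447627) = √(-13330469) = I*√13330469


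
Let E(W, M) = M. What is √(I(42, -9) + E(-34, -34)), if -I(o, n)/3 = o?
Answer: 4*I*√10 ≈ 12.649*I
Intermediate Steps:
I(o, n) = -3*o
√(I(42, -9) + E(-34, -34)) = √(-3*42 - 34) = √(-126 - 34) = √(-160) = 4*I*√10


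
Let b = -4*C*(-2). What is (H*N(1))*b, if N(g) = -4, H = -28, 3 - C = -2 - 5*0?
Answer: 4480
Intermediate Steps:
C = 5 (C = 3 - (-2 - 5*0) = 3 - (-2 + 0) = 3 - 1*(-2) = 3 + 2 = 5)
b = 40 (b = -4*5*(-2) = -20*(-2) = 40)
(H*N(1))*b = -28*(-4)*40 = 112*40 = 4480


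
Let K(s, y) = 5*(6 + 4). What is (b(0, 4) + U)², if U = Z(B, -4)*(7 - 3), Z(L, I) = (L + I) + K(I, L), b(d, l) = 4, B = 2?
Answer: 38416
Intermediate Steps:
K(s, y) = 50 (K(s, y) = 5*10 = 50)
Z(L, I) = 50 + I + L (Z(L, I) = (L + I) + 50 = (I + L) + 50 = 50 + I + L)
U = 192 (U = (50 - 4 + 2)*(7 - 3) = 48*4 = 192)
(b(0, 4) + U)² = (4 + 192)² = 196² = 38416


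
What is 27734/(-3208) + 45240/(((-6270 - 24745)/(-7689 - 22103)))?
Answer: 432285040663/9949612 ≈ 43447.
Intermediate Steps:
27734/(-3208) + 45240/(((-6270 - 24745)/(-7689 - 22103))) = 27734*(-1/3208) + 45240/((-31015/(-29792))) = -13867/1604 + 45240/((-31015*(-1/29792))) = -13867/1604 + 45240/(31015/29792) = -13867/1604 + 45240*(29792/31015) = -13867/1604 + 269558016/6203 = 432285040663/9949612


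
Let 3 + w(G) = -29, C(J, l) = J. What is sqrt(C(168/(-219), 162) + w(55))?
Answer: 2*I*sqrt(43654)/73 ≈ 5.7243*I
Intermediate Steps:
w(G) = -32 (w(G) = -3 - 29 = -32)
sqrt(C(168/(-219), 162) + w(55)) = sqrt(168/(-219) - 32) = sqrt(168*(-1/219) - 32) = sqrt(-56/73 - 32) = sqrt(-2392/73) = 2*I*sqrt(43654)/73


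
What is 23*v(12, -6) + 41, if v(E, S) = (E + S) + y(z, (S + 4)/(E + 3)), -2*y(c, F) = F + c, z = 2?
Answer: 2363/15 ≈ 157.53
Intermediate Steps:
y(c, F) = -F/2 - c/2 (y(c, F) = -(F + c)/2 = -F/2 - c/2)
v(E, S) = -1 + E + S - (4 + S)/(2*(3 + E)) (v(E, S) = (E + S) + (-(S + 4)/(2*(E + 3)) - ½*2) = (E + S) + (-(4 + S)/(2*(3 + E)) - 1) = (E + S) + (-1 - (4 + S)/(2*(3 + E))) = -1 + E + S - (4 + S)/(2*(3 + E)))
23*v(12, -6) + 41 = 23*((-2 - ½*(-6) + (3 + 12)*(-1 + 12 - 6))/(3 + 12)) + 41 = 23*((-2 + 3 + 15*5)/15) + 41 = 23*((-2 + 3 + 75)/15) + 41 = 23*((1/15)*76) + 41 = 23*(76/15) + 41 = 1748/15 + 41 = 2363/15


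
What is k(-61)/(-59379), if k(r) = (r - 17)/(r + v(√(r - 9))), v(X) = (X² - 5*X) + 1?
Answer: -338/36913945 + 13*I*√70/36913945 ≈ -9.1564e-6 + 2.9465e-6*I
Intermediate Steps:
v(X) = 1 + X² - 5*X
k(r) = (-17 + r)/(-8 - 5*√(-9 + r) + 2*r) (k(r) = (r - 17)/(r + (1 + (√(r - 9))² - 5*√(r - 9))) = (-17 + r)/(r + (1 + (√(-9 + r))² - 5*√(-9 + r))) = (-17 + r)/(r + (1 + (-9 + r) - 5*√(-9 + r))) = (-17 + r)/(r + (-8 + r - 5*√(-9 + r))) = (-17 + r)/(-8 - 5*√(-9 + r) + 2*r))
k(-61)/(-59379) = ((-17 - 61)/(-8 - 5*√(-9 - 61) + 2*(-61)))/(-59379) = (-78/(-8 - 5*I*√70 - 122))*(-1/59379) = (-78/(-130 - 5*I*√70))*(-1/59379) = -78/(-130 - 5*I*√70)*(-1/59379) = 26/(19793*(-130 - 5*I*√70))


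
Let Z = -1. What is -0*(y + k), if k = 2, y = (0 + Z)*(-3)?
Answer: 0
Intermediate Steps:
y = 3 (y = (0 - 1)*(-3) = -1*(-3) = 3)
-0*(y + k) = -0*(3 + 2) = -0*5 = -547*0 = 0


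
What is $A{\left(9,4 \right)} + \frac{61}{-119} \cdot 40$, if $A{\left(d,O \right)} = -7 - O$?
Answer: $- \frac{3749}{119} \approx -31.504$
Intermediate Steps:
$A{\left(9,4 \right)} + \frac{61}{-119} \cdot 40 = \left(-7 - 4\right) + \frac{61}{-119} \cdot 40 = \left(-7 - 4\right) + 61 \left(- \frac{1}{119}\right) 40 = -11 - \frac{2440}{119} = - \frac{3749}{119}$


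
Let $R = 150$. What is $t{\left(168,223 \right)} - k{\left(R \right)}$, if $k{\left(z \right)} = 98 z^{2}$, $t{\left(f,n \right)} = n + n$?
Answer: $-2204554$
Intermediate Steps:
$t{\left(f,n \right)} = 2 n$
$t{\left(168,223 \right)} - k{\left(R \right)} = 2 \cdot 223 - 98 \cdot 150^{2} = 446 - 98 \cdot 22500 = 446 - 2205000 = -2204554$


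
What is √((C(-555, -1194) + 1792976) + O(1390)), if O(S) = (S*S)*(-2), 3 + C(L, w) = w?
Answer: 3*I*√230269 ≈ 1439.6*I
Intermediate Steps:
C(L, w) = -3 + w
O(S) = -2*S² (O(S) = S²*(-2) = -2*S²)
√((C(-555, -1194) + 1792976) + O(1390)) = √(((-3 - 1194) + 1792976) - 2*1390²) = √((-1197 + 1792976) - 2*1932100) = √(1791779 - 3864200) = √(-2072421) = 3*I*√230269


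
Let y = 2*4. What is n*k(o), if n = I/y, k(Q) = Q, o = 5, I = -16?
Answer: -10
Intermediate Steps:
y = 8
n = -2 (n = -16/8 = -16*⅛ = -2)
n*k(o) = -2*5 = -10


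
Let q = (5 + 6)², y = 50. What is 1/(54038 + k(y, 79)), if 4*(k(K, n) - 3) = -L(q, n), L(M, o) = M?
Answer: 4/216043 ≈ 1.8515e-5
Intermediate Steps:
q = 121 (q = 11² = 121)
k(K, n) = -109/4 (k(K, n) = 3 + (-1*121)/4 = 3 + (¼)*(-121) = 3 - 121/4 = -109/4)
1/(54038 + k(y, 79)) = 1/(54038 - 109/4) = 1/(216043/4) = 4/216043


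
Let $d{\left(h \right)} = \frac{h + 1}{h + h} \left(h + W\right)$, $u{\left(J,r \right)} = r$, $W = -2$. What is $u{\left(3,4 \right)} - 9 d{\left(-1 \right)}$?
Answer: $4$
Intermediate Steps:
$d{\left(h \right)} = \frac{\left(1 + h\right) \left(-2 + h\right)}{2 h}$ ($d{\left(h \right)} = \frac{h + 1}{h + h} \left(h - 2\right) = \frac{1 + h}{2 h} \left(-2 + h\right) = \frac{\left(1 + h\right) \left(-2 + h\right)}{2 h}$)
$u{\left(3,4 \right)} - 9 d{\left(-1 \right)} = 4 - 9 \frac{-2 - \left(-1 - 1\right)}{2 \left(-1\right)} = 4 - 9 \cdot \frac{1}{2} \left(-1\right) \left(-2 - -2\right) = 4 - 9 \cdot \frac{1}{2} \left(-1\right) \left(-2 + 2\right) = 4 - 9 \cdot \frac{1}{2} \left(-1\right) 0 = 4 - 0 = 4 + 0 = 4$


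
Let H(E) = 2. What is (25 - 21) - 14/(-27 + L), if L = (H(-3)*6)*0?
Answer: 122/27 ≈ 4.5185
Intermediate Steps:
L = 0 (L = (2*6)*0 = 12*0 = 0)
(25 - 21) - 14/(-27 + L) = (25 - 21) - 14/(-27 + 0) = 4 - 14/(-27) = 4 - 1/27*(-14) = 4 + 14/27 = 122/27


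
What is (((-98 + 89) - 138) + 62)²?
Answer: 7225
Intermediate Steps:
(((-98 + 89) - 138) + 62)² = ((-9 - 138) + 62)² = (-147 + 62)² = (-85)² = 7225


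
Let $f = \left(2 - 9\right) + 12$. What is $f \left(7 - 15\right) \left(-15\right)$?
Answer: $600$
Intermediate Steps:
$f = 5$ ($f = -7 + 12 = 5$)
$f \left(7 - 15\right) \left(-15\right) = 5 \left(7 - 15\right) \left(-15\right) = 5 \left(-8\right) \left(-15\right) = \left(-40\right) \left(-15\right) = 600$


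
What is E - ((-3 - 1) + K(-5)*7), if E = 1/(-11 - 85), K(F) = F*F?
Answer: -16417/96 ≈ -171.01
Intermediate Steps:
K(F) = F²
E = -1/96 (E = 1/(-96) = -1/96 ≈ -0.010417)
E - ((-3 - 1) + K(-5)*7) = -1/96 - ((-3 - 1) + (-5)²*7) = -1/96 - (-4 + 25*7) = -1/96 - (-4 + 175) = -1/96 - 1*171 = -1/96 - 171 = -16417/96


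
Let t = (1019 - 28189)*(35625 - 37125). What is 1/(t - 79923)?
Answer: 1/40675077 ≈ 2.4585e-8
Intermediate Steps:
t = 40755000 (t = -27170*(-1500) = 40755000)
1/(t - 79923) = 1/(40755000 - 79923) = 1/40675077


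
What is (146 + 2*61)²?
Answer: 71824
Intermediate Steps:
(146 + 2*61)² = (146 + 122)² = 268² = 71824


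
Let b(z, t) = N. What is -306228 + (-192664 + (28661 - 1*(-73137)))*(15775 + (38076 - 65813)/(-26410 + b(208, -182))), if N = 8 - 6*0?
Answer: -18927763282099/13201 ≈ -1.4338e+9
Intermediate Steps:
N = 8 (N = 8 + 0 = 8)
b(z, t) = 8
-306228 + (-192664 + (28661 - 1*(-73137)))*(15775 + (38076 - 65813)/(-26410 + b(208, -182))) = -306228 + (-192664 + (28661 - 1*(-73137)))*(15775 + (38076 - 65813)/(-26410 + 8)) = -306228 + (-192664 + (28661 + 73137))*(15775 - 27737/(-26402)) = -306228 + (-192664 + 101798)*(15775 - 27737*(-1/26402)) = -306228 - 90866*(15775 + 27737/26402) = -306228 - 90866*416519287/26402 = -306228 - 18923720766271/13201 = -18927763282099/13201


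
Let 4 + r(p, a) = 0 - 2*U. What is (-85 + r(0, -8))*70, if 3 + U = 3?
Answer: -6230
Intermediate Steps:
U = 0 (U = -3 + 3 = 0)
r(p, a) = -4 (r(p, a) = -4 + (0 - 2*0) = -4 + (0 + 0) = -4 + 0 = -4)
(-85 + r(0, -8))*70 = (-85 - 4)*70 = -89*70 = -6230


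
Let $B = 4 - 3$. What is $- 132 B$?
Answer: $-132$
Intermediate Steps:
$B = 1$
$- 132 B = \left(-132\right) 1 = -132$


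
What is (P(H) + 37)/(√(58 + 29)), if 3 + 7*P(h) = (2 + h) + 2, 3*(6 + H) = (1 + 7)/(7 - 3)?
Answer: 764*√87/1827 ≈ 3.9004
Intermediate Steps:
H = -16/3 (H = -6 + ((1 + 7)/(7 - 3))/3 = -6 + (8/4)/3 = -6 + (8*(¼))/3 = -6 + (⅓)*2 = -6 + ⅔ = -16/3 ≈ -5.3333)
P(h) = ⅐ + h/7 (P(h) = -3/7 + ((2 + h) + 2)/7 = -3/7 + (4 + h)/7 = -3/7 + (4/7 + h/7) = ⅐ + h/7)
(P(H) + 37)/(√(58 + 29)) = ((⅐ + (⅐)*(-16/3)) + 37)/(√(58 + 29)) = ((⅐ - 16/21) + 37)/(√87) = (-13/21 + 37)*(√87/87) = 764*(√87/87)/21 = 764*√87/1827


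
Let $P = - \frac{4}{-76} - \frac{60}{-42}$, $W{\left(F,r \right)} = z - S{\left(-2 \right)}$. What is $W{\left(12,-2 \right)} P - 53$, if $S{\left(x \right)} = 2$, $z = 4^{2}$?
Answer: $- \frac{613}{19} \approx -32.263$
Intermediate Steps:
$z = 16$
$W{\left(F,r \right)} = 14$ ($W{\left(F,r \right)} = 16 - 2 = 14$)
$P = \frac{197}{133}$ ($P = \left(-4\right) \left(- \frac{1}{76}\right) - - \frac{10}{7} = \frac{1}{19} + \frac{10}{7} = \frac{197}{133} \approx 1.4812$)
$W{\left(12,-2 \right)} P - 53 = 14 \cdot \frac{197}{133} - 53 = \frac{394}{19} - 53 = - \frac{613}{19}$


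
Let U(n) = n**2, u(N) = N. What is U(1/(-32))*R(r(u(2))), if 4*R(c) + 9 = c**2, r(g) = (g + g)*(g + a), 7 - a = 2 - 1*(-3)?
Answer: 247/4096 ≈ 0.060303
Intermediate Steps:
a = 2 (a = 7 - (2 - 1*(-3)) = 7 - (2 + 3) = 7 - 1*5 = 7 - 5 = 2)
r(g) = 2*g*(2 + g) (r(g) = (g + g)*(g + 2) = (2*g)*(2 + g) = 2*g*(2 + g))
R(c) = -9/4 + c**2/4
U(1/(-32))*R(r(u(2))) = (1/(-32))**2*(-9/4 + (2*2*(2 + 2))**2/4) = (-1/32)**2*(-9/4 + (2*2*4)**2/4) = (-9/4 + (1/4)*16**2)/1024 = (-9/4 + (1/4)*256)/1024 = (-9/4 + 64)/1024 = (1/1024)*(247/4) = 247/4096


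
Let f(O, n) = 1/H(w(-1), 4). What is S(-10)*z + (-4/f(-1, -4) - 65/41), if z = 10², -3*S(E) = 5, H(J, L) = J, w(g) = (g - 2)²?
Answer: -25123/123 ≈ -204.25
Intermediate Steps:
w(g) = (-2 + g)²
S(E) = -5/3 (S(E) = -⅓*5 = -5/3)
f(O, n) = ⅑ (f(O, n) = 1/((-2 - 1)²) = 1/((-3)²) = 1/9 = ⅑)
z = 100
S(-10)*z + (-4/f(-1, -4) - 65/41) = -5/3*100 + (-4/⅑ - 65/41) = -500/3 + (-4*9 - 65*1/41) = -500/3 + (-36 - 65/41) = -500/3 - 1541/41 = -25123/123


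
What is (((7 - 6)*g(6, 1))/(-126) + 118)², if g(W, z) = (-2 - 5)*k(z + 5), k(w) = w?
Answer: 126025/9 ≈ 14003.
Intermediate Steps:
g(W, z) = -35 - 7*z (g(W, z) = (-2 - 5)*(z + 5) = -7*(5 + z) = -35 - 7*z)
(((7 - 6)*g(6, 1))/(-126) + 118)² = (((7 - 6)*(-35 - 7*1))/(-126) + 118)² = ((1*(-35 - 7))*(-1/126) + 118)² = ((1*(-42))*(-1/126) + 118)² = (-42*(-1/126) + 118)² = (⅓ + 118)² = (355/3)² = 126025/9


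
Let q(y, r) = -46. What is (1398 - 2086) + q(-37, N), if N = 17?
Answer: -734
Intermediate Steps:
(1398 - 2086) + q(-37, N) = (1398 - 2086) - 46 = -688 - 46 = -734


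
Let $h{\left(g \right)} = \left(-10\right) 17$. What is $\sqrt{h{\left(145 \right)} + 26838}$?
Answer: $2 \sqrt{6667} \approx 163.3$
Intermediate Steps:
$h{\left(g \right)} = -170$
$\sqrt{h{\left(145 \right)} + 26838} = \sqrt{-170 + 26838} = \sqrt{26668} = 2 \sqrt{6667}$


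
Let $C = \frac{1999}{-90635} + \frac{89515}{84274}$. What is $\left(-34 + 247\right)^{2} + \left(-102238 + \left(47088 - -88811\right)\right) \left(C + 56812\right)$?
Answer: $\frac{14607466308386905629}{7638173990} \approx 1.9124 \cdot 10^{9}$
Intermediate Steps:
$C = \frac{7944728299}{7638173990}$ ($C = 1999 \left(- \frac{1}{90635}\right) + 89515 \cdot \frac{1}{84274} = - \frac{1999}{90635} + \frac{89515}{84274} = \frac{7944728299}{7638173990} \approx 1.0401$)
$\left(-34 + 247\right)^{2} + \left(-102238 + \left(47088 - -88811\right)\right) \left(C + 56812\right) = \left(-34 + 247\right)^{2} + \left(-102238 + \left(47088 - -88811\right)\right) \left(\frac{7944728299}{7638173990} + 56812\right) = 213^{2} + \left(-102238 + \left(47088 + 88811\right)\right) \frac{433947885448179}{7638173990} = 45369 + \left(-102238 + 135899\right) \frac{433947885448179}{7638173990} = 45369 + 33661 \cdot \frac{433947885448179}{7638173990} = 45369 + \frac{14607119772071153319}{7638173990} = \frac{14607466308386905629}{7638173990}$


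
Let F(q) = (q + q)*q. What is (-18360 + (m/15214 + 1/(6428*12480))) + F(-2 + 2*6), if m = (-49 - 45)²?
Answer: -11081685594163273/610244494080 ≈ -18159.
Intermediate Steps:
F(q) = 2*q² (F(q) = (2*q)*q = 2*q²)
m = 8836 (m = (-94)² = 8836)
(-18360 + (m/15214 + 1/(6428*12480))) + F(-2 + 2*6) = (-18360 + (8836/15214 + 1/(6428*12480))) + 2*(-2 + 2*6)² = (-18360 + (8836*(1/15214) + (1/6428)*(1/12480))) + 2*(-2 + 12)² = (-18360 + (4418/7607 + 1/80221440)) + 2*10² = (-18360 + 354418329527/610244494080) + 2*100 = -11203734492979273/610244494080 + 200 = -11081685594163273/610244494080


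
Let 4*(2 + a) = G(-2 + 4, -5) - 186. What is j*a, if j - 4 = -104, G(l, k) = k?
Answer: 4975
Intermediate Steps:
j = -100 (j = 4 - 104 = -100)
a = -199/4 (a = -2 + (-5 - 186)/4 = -2 + (1/4)*(-191) = -2 - 191/4 = -199/4 ≈ -49.750)
j*a = -100*(-199/4) = 4975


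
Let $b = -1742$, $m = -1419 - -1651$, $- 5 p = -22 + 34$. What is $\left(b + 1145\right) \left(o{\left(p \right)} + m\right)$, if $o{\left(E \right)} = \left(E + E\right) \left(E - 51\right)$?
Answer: $- \frac{7288176}{25} \approx -2.9153 \cdot 10^{5}$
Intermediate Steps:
$p = - \frac{12}{5}$ ($p = - \frac{-22 + 34}{5} = \left(- \frac{1}{5}\right) 12 = - \frac{12}{5} \approx -2.4$)
$m = 232$ ($m = -1419 + 1651 = 232$)
$o{\left(E \right)} = 2 E \left(-51 + E\right)$
$\left(b + 1145\right) \left(o{\left(p \right)} + m\right) = \left(-1742 + 1145\right) \left(2 \left(- \frac{12}{5}\right) \left(-51 - \frac{12}{5}\right) + 232\right) = - 597 \left(2 \left(- \frac{12}{5}\right) \left(- \frac{267}{5}\right) + 232\right) = - 597 \left(\frac{6408}{25} + 232\right) = \left(-597\right) \frac{12208}{25} = - \frac{7288176}{25}$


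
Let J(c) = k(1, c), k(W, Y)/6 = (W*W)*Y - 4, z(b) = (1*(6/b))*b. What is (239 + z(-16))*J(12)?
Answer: 11760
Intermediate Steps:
z(b) = 6 (z(b) = (6/b)*b = 6)
k(W, Y) = -24 + 6*Y*W² (k(W, Y) = 6*((W*W)*Y - 4) = 6*(W²*Y - 4) = 6*(Y*W² - 4) = 6*(-4 + Y*W²) = -24 + 6*Y*W²)
J(c) = -24 + 6*c (J(c) = -24 + 6*c*1² = -24 + 6*c*1 = -24 + 6*c)
(239 + z(-16))*J(12) = (239 + 6)*(-24 + 6*12) = 245*(-24 + 72) = 245*48 = 11760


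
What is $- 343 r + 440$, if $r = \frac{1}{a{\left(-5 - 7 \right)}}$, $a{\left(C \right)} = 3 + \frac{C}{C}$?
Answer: $\frac{1417}{4} \approx 354.25$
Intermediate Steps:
$a{\left(C \right)} = 4$ ($a{\left(C \right)} = 3 + 1 = 4$)
$r = \frac{1}{4} \approx 0.25$
$- 343 r + 440 = \left(-343\right) \frac{1}{4} + 440 = - \frac{343}{4} + 440 = \frac{1417}{4}$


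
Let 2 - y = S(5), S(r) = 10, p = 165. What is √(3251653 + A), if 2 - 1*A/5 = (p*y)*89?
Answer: √3839063 ≈ 1959.4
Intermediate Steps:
y = -8 (y = 2 - 1*10 = 2 - 10 = -8)
A = 587410 (A = 10 - 5*165*(-8)*89 = 10 - (-6600)*89 = 10 - 5*(-117480) = 10 + 587400 = 587410)
√(3251653 + A) = √(3251653 + 587410) = √3839063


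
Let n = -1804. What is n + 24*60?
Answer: -364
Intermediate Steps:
n + 24*60 = -1804 + 24*60 = -1804 + 1440 = -364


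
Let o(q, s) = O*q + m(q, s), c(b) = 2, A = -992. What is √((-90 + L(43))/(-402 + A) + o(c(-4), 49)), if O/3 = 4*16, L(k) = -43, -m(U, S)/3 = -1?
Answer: √752217734/1394 ≈ 19.675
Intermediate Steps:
m(U, S) = 3 (m(U, S) = -3*(-1) = 3)
O = 192 (O = 3*(4*16) = 3*64 = 192)
o(q, s) = 3 + 192*q (o(q, s) = 192*q + 3 = 3 + 192*q)
√((-90 + L(43))/(-402 + A) + o(c(-4), 49)) = √((-90 - 43)/(-402 - 992) + (3 + 192*2)) = √(-133/(-1394) + (3 + 384)) = √(-133*(-1/1394) + 387) = √(133/1394 + 387) = √(539611/1394) = √752217734/1394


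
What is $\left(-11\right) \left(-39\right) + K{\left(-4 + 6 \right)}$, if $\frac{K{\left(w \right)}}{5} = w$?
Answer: $439$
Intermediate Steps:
$K{\left(w \right)} = 5 w$
$\left(-11\right) \left(-39\right) + K{\left(-4 + 6 \right)} = \left(-11\right) \left(-39\right) + 5 \left(-4 + 6\right) = 429 + 5 \cdot 2 = 429 + 10 = 439$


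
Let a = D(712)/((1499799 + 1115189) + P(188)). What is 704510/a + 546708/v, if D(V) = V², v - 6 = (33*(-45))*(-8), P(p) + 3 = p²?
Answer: 1849468138455691/502128032 ≈ 3.6833e+6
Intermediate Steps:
P(p) = -3 + p²
v = 11886 (v = 6 + (33*(-45))*(-8) = 6 - 1485*(-8) = 6 + 11880 = 11886)
a = 506944/2650329 (a = 712²/((1499799 + 1115189) + (-3 + 188²)) = 506944/(2614988 + (-3 + 35344)) = 506944/(2614988 + 35341) = 506944/2650329 ≈ 0.19128)
704510/a + 546708/v = 704510/(506944/2650329) + 546708/11886 = 704510*(2650329/506944) + 546708*(1/11886) = 933591641895/253472 + 91118/1981 = 1849468138455691/502128032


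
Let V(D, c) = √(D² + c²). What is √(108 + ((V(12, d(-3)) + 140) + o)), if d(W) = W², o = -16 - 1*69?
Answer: √178 ≈ 13.342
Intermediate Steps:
o = -85 (o = -16 - 69 = -85)
√(108 + ((V(12, d(-3)) + 140) + o)) = √(108 + ((√(12² + ((-3)²)²) + 140) - 85)) = √(108 + ((√(144 + 9²) + 140) - 85)) = √(108 + ((√(144 + 81) + 140) - 85)) = √(108 + ((√225 + 140) - 85)) = √(108 + ((15 + 140) - 85)) = √(108 + (155 - 85)) = √(108 + 70) = √178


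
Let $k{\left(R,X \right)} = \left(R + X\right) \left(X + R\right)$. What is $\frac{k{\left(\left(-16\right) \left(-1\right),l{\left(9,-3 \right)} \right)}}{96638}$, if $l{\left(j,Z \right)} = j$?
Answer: $\frac{625}{96638} \approx 0.0064674$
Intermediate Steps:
$k{\left(R,X \right)} = \left(R + X\right)^{2}$ ($k{\left(R,X \right)} = \left(R + X\right) \left(R + X\right) = \left(R + X\right)^{2}$)
$\frac{k{\left(\left(-16\right) \left(-1\right),l{\left(9,-3 \right)} \right)}}{96638} = \frac{\left(\left(-16\right) \left(-1\right) + 9\right)^{2}}{96638} = \left(16 + 9\right)^{2} \cdot \frac{1}{96638} = 25^{2} \cdot \frac{1}{96638} = 625 \cdot \frac{1}{96638} = \frac{625}{96638}$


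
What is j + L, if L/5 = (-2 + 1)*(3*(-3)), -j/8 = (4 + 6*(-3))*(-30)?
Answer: -3315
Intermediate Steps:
j = -3360 (j = -8*(4 + 6*(-3))*(-30) = -8*(4 - 18)*(-30) = -(-112)*(-30) = -8*420 = -3360)
L = 45 (L = 5*((-2 + 1)*(3*(-3))) = 5*(-1*(-9)) = 5*9 = 45)
j + L = -3360 + 45 = -3315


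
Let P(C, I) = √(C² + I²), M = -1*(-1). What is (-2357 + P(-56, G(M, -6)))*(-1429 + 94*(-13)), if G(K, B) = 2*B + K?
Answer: 6248407 - 2651*√3257 ≈ 6.0971e+6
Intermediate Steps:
M = 1
G(K, B) = K + 2*B
(-2357 + P(-56, G(M, -6)))*(-1429 + 94*(-13)) = (-2357 + √((-56)² + (1 + 2*(-6))²))*(-1429 + 94*(-13)) = (-2357 + √(3136 + (1 - 12)²))*(-1429 - 1222) = (-2357 + √(3136 + (-11)²))*(-2651) = (-2357 + √(3136 + 121))*(-2651) = (-2357 + √3257)*(-2651) = 6248407 - 2651*√3257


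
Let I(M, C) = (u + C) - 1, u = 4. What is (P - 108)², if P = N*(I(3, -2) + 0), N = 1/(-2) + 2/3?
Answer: 418609/36 ≈ 11628.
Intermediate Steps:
I(M, C) = 3 + C (I(M, C) = (4 + C) - 1 = 3 + C)
N = ⅙ (N = 1*(-½) + 2*(⅓) = -½ + ⅔ = ⅙ ≈ 0.16667)
P = ⅙ (P = ((3 - 2) + 0)/6 = (1 + 0)/6 = (⅙)*1 = ⅙ ≈ 0.16667)
(P - 108)² = (⅙ - 108)² = (-647/6)² = 418609/36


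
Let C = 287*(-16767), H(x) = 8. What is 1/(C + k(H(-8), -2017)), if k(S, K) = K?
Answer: -1/4814146 ≈ -2.0772e-7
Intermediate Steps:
C = -4812129
1/(C + k(H(-8), -2017)) = 1/(-4812129 - 2017) = 1/(-4814146) = -1/4814146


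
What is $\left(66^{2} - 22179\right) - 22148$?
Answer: $-39971$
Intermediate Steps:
$\left(66^{2} - 22179\right) - 22148 = \left(4356 - 22179\right) - 22148 = -17823 - 22148 = -39971$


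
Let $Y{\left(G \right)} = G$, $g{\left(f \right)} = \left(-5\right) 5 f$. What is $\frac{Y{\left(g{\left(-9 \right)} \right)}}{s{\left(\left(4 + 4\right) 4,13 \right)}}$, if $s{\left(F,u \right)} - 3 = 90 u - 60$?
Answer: $\frac{75}{371} \approx 0.20216$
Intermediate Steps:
$g{\left(f \right)} = - 25 f$
$s{\left(F,u \right)} = -57 + 90 u$ ($s{\left(F,u \right)} = 3 + \left(90 u - 60\right) = 3 + \left(-60 + 90 u\right) = -57 + 90 u$)
$\frac{Y{\left(g{\left(-9 \right)} \right)}}{s{\left(\left(4 + 4\right) 4,13 \right)}} = \frac{\left(-25\right) \left(-9\right)}{-57 + 90 \cdot 13} = \frac{225}{-57 + 1170} = \frac{225}{1113} = 225 \cdot \frac{1}{1113} = \frac{75}{371}$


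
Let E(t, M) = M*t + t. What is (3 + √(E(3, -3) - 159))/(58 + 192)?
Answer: 3/250 + I*√165/250 ≈ 0.012 + 0.051381*I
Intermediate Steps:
E(t, M) = t + M*t
(3 + √(E(3, -3) - 159))/(58 + 192) = (3 + √(3*(1 - 3) - 159))/(58 + 192) = (3 + √(3*(-2) - 159))/250 = (3 + √(-6 - 159))*(1/250) = (3 + √(-165))*(1/250) = (3 + I*√165)*(1/250) = 3/250 + I*√165/250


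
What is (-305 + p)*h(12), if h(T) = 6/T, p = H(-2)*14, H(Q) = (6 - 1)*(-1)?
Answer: -375/2 ≈ -187.50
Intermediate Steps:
H(Q) = -5 (H(Q) = 5*(-1) = -5)
p = -70 (p = -5*14 = -70)
(-305 + p)*h(12) = (-305 - 70)*(6/12) = -2250/12 = -375*½ = -375/2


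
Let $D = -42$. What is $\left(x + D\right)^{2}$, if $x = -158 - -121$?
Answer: $6241$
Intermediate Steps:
$x = -37$ ($x = -158 + 121 = -37$)
$\left(x + D\right)^{2} = \left(-37 - 42\right)^{2} = \left(-79\right)^{2} = 6241$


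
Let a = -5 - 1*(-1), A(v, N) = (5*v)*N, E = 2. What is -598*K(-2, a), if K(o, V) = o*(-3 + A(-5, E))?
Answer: -63388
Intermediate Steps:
A(v, N) = 5*N*v
a = -4 (a = -5 + 1 = -4)
K(o, V) = -53*o (K(o, V) = o*(-3 + 5*2*(-5)) = o*(-3 - 50) = o*(-53) = -53*o)
-598*K(-2, a) = -(-31694)*(-2) = -598*106 = -63388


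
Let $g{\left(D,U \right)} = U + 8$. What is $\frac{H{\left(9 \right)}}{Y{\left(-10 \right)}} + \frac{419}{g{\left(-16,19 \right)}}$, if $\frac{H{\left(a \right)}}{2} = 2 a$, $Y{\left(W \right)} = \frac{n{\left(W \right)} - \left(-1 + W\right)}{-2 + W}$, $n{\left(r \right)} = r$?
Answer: $- \frac{11245}{27} \approx -416.48$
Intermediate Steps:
$g{\left(D,U \right)} = 8 + U$
$Y{\left(W \right)} = \frac{1}{-2 + W}$ ($Y{\left(W \right)} = \frac{W - \left(-1 + W\right)}{-2 + W} = 1 \frac{1}{-2 + W} = \frac{1}{-2 + W}$)
$H{\left(a \right)} = 4 a$ ($H{\left(a \right)} = 2 \cdot 2 a = 4 a$)
$\frac{H{\left(9 \right)}}{Y{\left(-10 \right)}} + \frac{419}{g{\left(-16,19 \right)}} = \frac{4 \cdot 9}{\frac{1}{-2 - 10}} + \frac{419}{8 + 19} = \frac{36}{\frac{1}{-12}} + \frac{419}{27} = \frac{36}{- \frac{1}{12}} + 419 \cdot \frac{1}{27} = 36 \left(-12\right) + \frac{419}{27} = -432 + \frac{419}{27} = - \frac{11245}{27}$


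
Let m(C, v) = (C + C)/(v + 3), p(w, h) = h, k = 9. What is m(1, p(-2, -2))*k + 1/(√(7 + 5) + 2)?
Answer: 71/4 + √3/4 ≈ 18.183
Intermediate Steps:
m(C, v) = 2*C/(3 + v) (m(C, v) = (2*C)/(3 + v) = 2*C/(3 + v))
m(1, p(-2, -2))*k + 1/(√(7 + 5) + 2) = (2*1/(3 - 2))*9 + 1/(√(7 + 5) + 2) = (2*1/1)*9 + 1/(√12 + 2) = (2*1*1)*9 + 1/(2*√3 + 2) = 2*9 + 1/(2 + 2*√3) = 18 + 1/(2 + 2*√3)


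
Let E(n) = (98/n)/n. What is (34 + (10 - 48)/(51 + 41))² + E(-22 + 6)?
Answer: 76410721/67712 ≈ 1128.5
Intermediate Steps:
E(n) = 98/n²
(34 + (10 - 48)/(51 + 41))² + E(-22 + 6) = (34 + (10 - 48)/(51 + 41))² + 98/(-22 + 6)² = (34 - 38/92)² + 98/(-16)² = (34 - 38*1/92)² + 98*(1/256) = (34 - 19/46)² + 49/128 = (1545/46)² + 49/128 = 2387025/2116 + 49/128 = 76410721/67712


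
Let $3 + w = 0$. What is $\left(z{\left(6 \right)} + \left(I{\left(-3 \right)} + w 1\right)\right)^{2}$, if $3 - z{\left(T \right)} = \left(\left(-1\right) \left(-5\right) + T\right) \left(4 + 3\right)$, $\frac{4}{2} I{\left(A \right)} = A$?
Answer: $\frac{24649}{4} \approx 6162.3$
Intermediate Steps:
$w = -3$ ($w = -3 + 0 = -3$)
$I{\left(A \right)} = \frac{A}{2}$
$z{\left(T \right)} = -32 - 7 T$ ($z{\left(T \right)} = 3 - \left(\left(-1\right) \left(-5\right) + T\right) \left(4 + 3\right) = 3 - \left(5 + T\right) 7 = 3 - \left(35 + 7 T\right) = -32 - 7 T$)
$\left(z{\left(6 \right)} + \left(I{\left(-3 \right)} + w 1\right)\right)^{2} = \left(\left(-32 - 42\right) + \left(\frac{1}{2} \left(-3\right) - 3\right)\right)^{2} = \left(\left(-32 - 42\right) - \frac{9}{2}\right)^{2} = \left(-74 - \frac{9}{2}\right)^{2} = \left(- \frac{157}{2}\right)^{2} = \frac{24649}{4}$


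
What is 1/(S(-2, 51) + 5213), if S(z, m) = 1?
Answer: 1/5214 ≈ 0.00019179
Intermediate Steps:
1/(S(-2, 51) + 5213) = 1/(1 + 5213) = 1/5214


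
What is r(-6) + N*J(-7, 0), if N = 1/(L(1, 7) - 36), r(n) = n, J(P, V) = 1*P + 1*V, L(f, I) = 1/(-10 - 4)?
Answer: -2932/505 ≈ -5.8059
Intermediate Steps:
L(f, I) = -1/14 (L(f, I) = 1/(-14) = -1/14)
J(P, V) = P + V
N = -14/505 (N = 1/(-1/14 - 36) = 1/(-505/14) = -14/505 ≈ -0.027723)
r(-6) + N*J(-7, 0) = -6 - 14*(-7 + 0)/505 = -6 - 14/505*(-7) = -6 + 98/505 = -2932/505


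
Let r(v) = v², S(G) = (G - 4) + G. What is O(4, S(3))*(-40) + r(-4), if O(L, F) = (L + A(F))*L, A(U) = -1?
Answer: -464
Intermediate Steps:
S(G) = -4 + 2*G (S(G) = (-4 + G) + G = -4 + 2*G)
O(L, F) = L*(-1 + L) (O(L, F) = (L - 1)*L = (-1 + L)*L = L*(-1 + L))
O(4, S(3))*(-40) + r(-4) = (4*(-1 + 4))*(-40) + (-4)² = (4*3)*(-40) + 16 = 12*(-40) + 16 = -480 + 16 = -464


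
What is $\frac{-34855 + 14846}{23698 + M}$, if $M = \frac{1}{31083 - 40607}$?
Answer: $- \frac{190565716}{225699751} \approx -0.84433$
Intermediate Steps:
$M = - \frac{1}{9524}$ ($M = \frac{1}{-9524} = - \frac{1}{9524} \approx -0.000105$)
$\frac{-34855 + 14846}{23698 + M} = \frac{-34855 + 14846}{23698 - \frac{1}{9524}} = - \frac{20009}{\frac{225699751}{9524}} = \left(-20009\right) \frac{9524}{225699751} = - \frac{190565716}{225699751}$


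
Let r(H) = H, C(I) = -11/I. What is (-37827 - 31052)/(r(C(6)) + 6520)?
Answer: -413274/39109 ≈ -10.567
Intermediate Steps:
(-37827 - 31052)/(r(C(6)) + 6520) = (-37827 - 31052)/(-11/6 + 6520) = -68879/(-11*⅙ + 6520) = -68879/(-11/6 + 6520) = -68879/39109/6 = -68879*6/39109 = -413274/39109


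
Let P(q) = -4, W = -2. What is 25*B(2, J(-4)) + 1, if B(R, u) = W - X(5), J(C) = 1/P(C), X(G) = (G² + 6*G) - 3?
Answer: -1349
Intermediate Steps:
X(G) = -3 + G² + 6*G
J(C) = -¼ (J(C) = 1/(-4) = -¼)
B(R, u) = -54 (B(R, u) = -2 - (-3 + 5² + 6*5) = -2 - (-3 + 25 + 30) = -2 - 1*52 = -2 - 52 = -54)
25*B(2, J(-4)) + 1 = 25*(-54) + 1 = -1350 + 1 = -1349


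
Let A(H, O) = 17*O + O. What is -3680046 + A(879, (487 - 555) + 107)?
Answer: -3679344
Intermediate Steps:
A(H, O) = 18*O
-3680046 + A(879, (487 - 555) + 107) = -3680046 + 18*((487 - 555) + 107) = -3680046 + 18*(-68 + 107) = -3680046 + 18*39 = -3680046 + 702 = -3679344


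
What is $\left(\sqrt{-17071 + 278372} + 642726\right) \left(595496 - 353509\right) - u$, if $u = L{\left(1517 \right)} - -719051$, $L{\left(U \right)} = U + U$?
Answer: $155530614477 + 241987 \sqrt{261301} \approx 1.5565 \cdot 10^{11}$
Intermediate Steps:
$L{\left(U \right)} = 2 U$
$u = 722085$ ($u = 2 \cdot 1517 - -719051 = 3034 + 719051 = 722085$)
$\left(\sqrt{-17071 + 278372} + 642726\right) \left(595496 - 353509\right) - u = \left(\sqrt{-17071 + 278372} + 642726\right) \left(595496 - 353509\right) - 722085 = \left(\sqrt{261301} + 642726\right) 241987 - 722085 = \left(642726 + \sqrt{261301}\right) 241987 - 722085 = \left(155531336562 + 241987 \sqrt{261301}\right) - 722085 = 155530614477 + 241987 \sqrt{261301}$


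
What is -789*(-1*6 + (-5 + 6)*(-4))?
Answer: 7890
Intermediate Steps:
-789*(-1*6 + (-5 + 6)*(-4)) = -789*(-6 + 1*(-4)) = -789*(-6 - 4) = -789*(-10) = 7890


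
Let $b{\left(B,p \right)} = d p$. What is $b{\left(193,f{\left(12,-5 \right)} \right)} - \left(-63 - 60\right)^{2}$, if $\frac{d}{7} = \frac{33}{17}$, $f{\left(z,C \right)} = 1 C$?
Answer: $- \frac{258348}{17} \approx -15197.0$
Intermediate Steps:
$f{\left(z,C \right)} = C$
$d = \frac{231}{17}$ ($d = 7 \cdot \frac{33}{17} = \frac{231}{17} \approx 13.588$)
$b{\left(B,p \right)} = \frac{231 p}{17}$
$b{\left(193,f{\left(12,-5 \right)} \right)} - \left(-63 - 60\right)^{2} = \frac{231}{17} \left(-5\right) - \left(-63 - 60\right)^{2} = - \frac{1155}{17} - \left(-123\right)^{2} = - \frac{1155}{17} - 15129 = - \frac{258348}{17}$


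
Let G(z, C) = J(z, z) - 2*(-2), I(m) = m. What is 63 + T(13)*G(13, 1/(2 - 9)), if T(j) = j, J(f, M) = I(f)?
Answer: 284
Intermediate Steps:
J(f, M) = f
G(z, C) = 4 + z (G(z, C) = z - 2*(-2) = z + 4 = 4 + z)
63 + T(13)*G(13, 1/(2 - 9)) = 63 + 13*(4 + 13) = 63 + 13*17 = 63 + 221 = 284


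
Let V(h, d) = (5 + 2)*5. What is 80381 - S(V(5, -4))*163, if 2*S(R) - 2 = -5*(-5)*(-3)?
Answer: 172661/2 ≈ 86331.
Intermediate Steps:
V(h, d) = 35 (V(h, d) = 7*5 = 35)
S(R) = -73/2 (S(R) = 1 + (-5*(-5)*(-3))/2 = 1 + (25*(-3))/2 = 1 + (½)*(-75) = 1 - 75/2 = -73/2)
80381 - S(V(5, -4))*163 = 80381 - (-73)*163/2 = 80381 - 1*(-11899/2) = 80381 + 11899/2 = 172661/2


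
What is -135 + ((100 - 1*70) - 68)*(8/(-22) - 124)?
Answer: 50499/11 ≈ 4590.8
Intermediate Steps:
-135 + ((100 - 1*70) - 68)*(8/(-22) - 124) = -135 + ((100 - 70) - 68)*(8*(-1/22) - 124) = -135 + (30 - 68)*(-4/11 - 124) = -135 - 38*(-1368/11) = -135 + 51984/11 = 50499/11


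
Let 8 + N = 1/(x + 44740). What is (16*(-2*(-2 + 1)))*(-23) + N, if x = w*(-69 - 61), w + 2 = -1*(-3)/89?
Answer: -2979429751/4004610 ≈ -744.00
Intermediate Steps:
w = -175/89 (w = -2 - 1*(-3)/89 = -2 + 3*(1/89) = -2 + 3/89 = -175/89 ≈ -1.9663)
x = 22750/89 (x = -175*(-69 - 61)/89 = -175/89*(-130) = 22750/89 ≈ 255.62)
N = -32036791/4004610 (N = -8 + 1/(22750/89 + 44740) = -8 + 1/(4004610/89) = -8 + 89/4004610 = -32036791/4004610 ≈ -8.0000)
(16*(-2*(-2 + 1)))*(-23) + N = (16*(-2*(-2 + 1)))*(-23) - 32036791/4004610 = (16*(-2*(-1)))*(-23) - 32036791/4004610 = (16*2)*(-23) - 32036791/4004610 = 32*(-23) - 32036791/4004610 = -736 - 32036791/4004610 = -2979429751/4004610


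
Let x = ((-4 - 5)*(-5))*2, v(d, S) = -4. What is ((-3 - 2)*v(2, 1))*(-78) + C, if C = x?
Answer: -1470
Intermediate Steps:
x = 90 (x = -9*(-5)*2 = 45*2 = 90)
C = 90
((-3 - 2)*v(2, 1))*(-78) + C = ((-3 - 2)*(-4))*(-78) + 90 = -5*(-4)*(-78) + 90 = 20*(-78) + 90 = -1560 + 90 = -1470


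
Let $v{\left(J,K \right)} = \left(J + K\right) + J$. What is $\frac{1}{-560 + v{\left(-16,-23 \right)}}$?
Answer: $- \frac{1}{615} \approx -0.001626$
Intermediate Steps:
$v{\left(J,K \right)} = K + 2 J$
$\frac{1}{-560 + v{\left(-16,-23 \right)}} = \frac{1}{-560 + \left(-23 + 2 \left(-16\right)\right)} = \frac{1}{-560 - 55} = \frac{1}{-615} = - \frac{1}{615}$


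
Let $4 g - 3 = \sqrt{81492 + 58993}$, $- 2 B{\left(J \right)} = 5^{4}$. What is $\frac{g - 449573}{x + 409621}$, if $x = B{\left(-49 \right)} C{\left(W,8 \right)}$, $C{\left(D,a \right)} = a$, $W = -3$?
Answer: $- \frac{1798289}{1628484} + \frac{\sqrt{140485}}{1628484} \approx -1.104$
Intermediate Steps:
$B{\left(J \right)} = - \frac{625}{2}$ ($B{\left(J \right)} = - \frac{5^{4}}{2} = \left(- \frac{1}{2}\right) 625 = - \frac{625}{2}$)
$x = -2500$ ($x = \left(- \frac{625}{2}\right) 8 = -2500$)
$g = \frac{3}{4} + \frac{\sqrt{140485}}{4}$ ($g = \frac{3}{4} + \frac{\sqrt{81492 + 58993}}{4} = \frac{3}{4} + \frac{\sqrt{140485}}{4} \approx 94.453$)
$\frac{g - 449573}{x + 409621} = \frac{\left(\frac{3}{4} + \frac{\sqrt{140485}}{4}\right) - 449573}{-2500 + 409621} = \frac{- \frac{1798289}{4} + \frac{\sqrt{140485}}{4}}{407121} = \left(- \frac{1798289}{4} + \frac{\sqrt{140485}}{4}\right) \frac{1}{407121} = - \frac{1798289}{1628484} + \frac{\sqrt{140485}}{1628484}$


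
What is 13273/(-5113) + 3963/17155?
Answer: -207435496/87713515 ≈ -2.3649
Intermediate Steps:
13273/(-5113) + 3963/17155 = 13273*(-1/5113) + 3963*(1/17155) = -13273/5113 + 3963/17155 = -207435496/87713515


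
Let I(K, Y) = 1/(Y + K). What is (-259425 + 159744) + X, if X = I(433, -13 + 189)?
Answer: -60705728/609 ≈ -99681.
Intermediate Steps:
I(K, Y) = 1/(K + Y)
X = 1/609 (X = 1/(433 + (-13 + 189)) = 1/(433 + 176) = 1/609 ≈ 0.0016420)
(-259425 + 159744) + X = (-259425 + 159744) + 1/609 = -99681 + 1/609 = -60705728/609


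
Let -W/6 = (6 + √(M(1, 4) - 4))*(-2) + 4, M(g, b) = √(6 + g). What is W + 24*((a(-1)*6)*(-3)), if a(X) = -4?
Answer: 1776 + 12*√(-4 + √7) ≈ 1776.0 + 13.965*I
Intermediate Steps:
W = 48 + 12*√(-4 + √7) (W = -6*((6 + √(√(6 + 1) - 4))*(-2) + 4) = -6*((6 + √(√7 - 4))*(-2) + 4) = -6*((6 + √(-4 + √7))*(-2) + 4) = -6*((-12 - 2*√(-4 + √7)) + 4) = -6*(-8 - 2*√(-4 + √7)) = 48 + 12*√(-4 + √7) ≈ 48.0 + 13.965*I)
W + 24*((a(-1)*6)*(-3)) = (48 + 12*√(-4 + √7)) + 24*(-4*6*(-3)) = (48 + 12*√(-4 + √7)) + 24*(-24*(-3)) = (48 + 12*√(-4 + √7)) + 24*72 = (48 + 12*√(-4 + √7)) + 1728 = 1776 + 12*√(-4 + √7)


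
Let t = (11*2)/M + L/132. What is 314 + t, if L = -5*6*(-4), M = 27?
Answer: 93770/297 ≈ 315.72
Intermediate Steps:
L = 120 (L = -30*(-4) = 120)
t = 512/297 (t = (11*2)/27 + 120/132 = 22*(1/27) + 120*(1/132) = 22/27 + 10/11 = 512/297 ≈ 1.7239)
314 + t = 314 + 512/297 = 93770/297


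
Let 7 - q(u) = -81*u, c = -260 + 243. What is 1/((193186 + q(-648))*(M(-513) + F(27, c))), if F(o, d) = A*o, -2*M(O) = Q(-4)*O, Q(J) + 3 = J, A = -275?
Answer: -2/2594740905 ≈ -7.7079e-10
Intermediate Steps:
Q(J) = -3 + J
c = -17
M(O) = 7*O/2 (M(O) = -(-3 - 4)*O/2 = -(-7)*O/2 = 7*O/2)
F(o, d) = -275*o
q(u) = 7 + 81*u (q(u) = 7 - (-81)*u = 7 + 81*u)
1/((193186 + q(-648))*(M(-513) + F(27, c))) = 1/((193186 + (7 + 81*(-648)))*((7/2)*(-513) - 275*27)) = 1/((193186 + (7 - 52488))*(-3591/2 - 7425)) = 1/((193186 - 52481)*(-18441/2)) = 1/(140705*(-18441/2)) = 1/(-2594740905/2) = -2/2594740905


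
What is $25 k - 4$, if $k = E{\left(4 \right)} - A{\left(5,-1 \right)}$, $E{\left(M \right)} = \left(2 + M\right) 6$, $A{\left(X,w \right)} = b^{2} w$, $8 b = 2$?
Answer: $\frac{14361}{16} \approx 897.56$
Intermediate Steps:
$b = \frac{1}{4}$ ($b = \frac{1}{8} \cdot 2 = \frac{1}{4} \approx 0.25$)
$A{\left(X,w \right)} = \frac{w}{16}$
$E{\left(M \right)} = 12 + 6 M$
$k = \frac{577}{16}$ ($k = \left(12 + 6 \cdot 4\right) - \frac{1}{16} \left(-1\right) = \left(12 + 24\right) - - \frac{1}{16} = 36 + \frac{1}{16} = \frac{577}{16} \approx 36.063$)
$25 k - 4 = 25 \cdot \frac{577}{16} - 4 = \frac{14425}{16} - 4 = \frac{14361}{16}$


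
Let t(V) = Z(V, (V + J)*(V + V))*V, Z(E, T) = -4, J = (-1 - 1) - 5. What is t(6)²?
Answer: 576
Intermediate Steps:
J = -7 (J = -2 - 5 = -7)
t(V) = -4*V
t(6)² = (-4*6)² = (-24)² = 576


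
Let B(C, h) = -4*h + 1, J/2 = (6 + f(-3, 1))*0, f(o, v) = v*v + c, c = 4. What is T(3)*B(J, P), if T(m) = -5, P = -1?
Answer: -25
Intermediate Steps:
f(o, v) = 4 + v² (f(o, v) = v*v + 4 = v² + 4 = 4 + v²)
J = 0 (J = 2*((6 + (4 + 1²))*0) = 2*((6 + (4 + 1))*0) = 2*((6 + 5)*0) = 2*(11*0) = 2*0 = 0)
B(C, h) = 1 - 4*h
T(3)*B(J, P) = -5*(1 - 4*(-1)) = -5*(1 + 4) = -5*5 = -25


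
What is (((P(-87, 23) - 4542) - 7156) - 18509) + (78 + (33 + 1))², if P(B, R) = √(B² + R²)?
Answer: -17663 + √8098 ≈ -17573.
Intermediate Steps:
(((P(-87, 23) - 4542) - 7156) - 18509) + (78 + (33 + 1))² = (((√((-87)² + 23²) - 4542) - 7156) - 18509) + (78 + (33 + 1))² = (((√(7569 + 529) - 4542) - 7156) - 18509) + (78 + 34)² = (((√8098 - 4542) - 7156) - 18509) + 112² = (((-4542 + √8098) - 7156) - 18509) + 12544 = ((-11698 + √8098) - 18509) + 12544 = (-30207 + √8098) + 12544 = -17663 + √8098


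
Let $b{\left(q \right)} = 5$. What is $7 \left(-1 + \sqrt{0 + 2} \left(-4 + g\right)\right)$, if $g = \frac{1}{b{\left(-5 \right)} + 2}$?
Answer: $-7 - 27 \sqrt{2} \approx -45.184$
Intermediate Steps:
$g = \frac{1}{7}$ ($g = \frac{1}{5 + 2} = \frac{1}{7} \approx 0.14286$)
$7 \left(-1 + \sqrt{0 + 2} \left(-4 + g\right)\right) = 7 \left(-1 + \sqrt{0 + 2} \left(-4 + \frac{1}{7}\right)\right) = 7 \left(-1 + \sqrt{2} \left(- \frac{27}{7}\right)\right) = 7 \left(-1 - \frac{27 \sqrt{2}}{7}\right) = -7 - 27 \sqrt{2}$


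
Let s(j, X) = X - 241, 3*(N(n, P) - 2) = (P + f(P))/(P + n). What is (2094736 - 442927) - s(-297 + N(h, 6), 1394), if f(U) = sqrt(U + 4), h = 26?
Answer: 1650656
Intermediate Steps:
f(U) = sqrt(4 + U)
N(n, P) = 2 + (P + sqrt(4 + P))/(3*(P + n)) (N(n, P) = 2 + ((P + sqrt(4 + P))/(P + n))/3 = 2 + (P + sqrt(4 + P))/(3*(P + n)))
s(j, X) = -241 + X
(2094736 - 442927) - s(-297 + N(h, 6), 1394) = (2094736 - 442927) - (-241 + 1394) = 1651809 - 1*1153 = 1651809 - 1153 = 1650656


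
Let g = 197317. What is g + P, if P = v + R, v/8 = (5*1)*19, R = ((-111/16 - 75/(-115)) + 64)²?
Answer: 27275474769/135424 ≈ 2.0141e+5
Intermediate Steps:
R = 451095121/135424 (R = ((-111*1/16 - 75*(-1/115)) + 64)² = ((-111/16 + 15/23) + 64)² = (-2313/368 + 64)² = (21239/368)² = 451095121/135424 ≈ 3331.0)
v = 760 (v = 8*((5*1)*19) = 8*(5*19) = 8*95 = 760)
P = 554017361/135424 (P = 760 + 451095121/135424 = 554017361/135424 ≈ 4091.0)
g + P = 197317 + 554017361/135424 = 27275474769/135424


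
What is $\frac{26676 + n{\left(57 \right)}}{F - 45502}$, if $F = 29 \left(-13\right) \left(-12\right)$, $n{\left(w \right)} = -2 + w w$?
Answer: $- \frac{29923}{40978} \approx -0.73022$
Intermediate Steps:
$n{\left(w \right)} = -2 + w^{2}$
$F = 4524$ ($F = \left(-377\right) \left(-12\right) = 4524$)
$\frac{26676 + n{\left(57 \right)}}{F - 45502} = \frac{26676 - \left(2 - 57^{2}\right)}{4524 - 45502} = \frac{26676 + \left(-2 + 3249\right)}{-40978} = \left(26676 + 3247\right) \left(- \frac{1}{40978}\right) = 29923 \left(- \frac{1}{40978}\right) = - \frac{29923}{40978}$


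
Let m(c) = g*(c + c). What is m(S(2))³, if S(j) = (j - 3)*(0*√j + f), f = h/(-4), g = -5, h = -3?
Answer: 3375/8 ≈ 421.88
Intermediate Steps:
f = ¾ (f = -3/(-4) = -3*(-¼) = ¾ ≈ 0.75000)
S(j) = -9/4 + 3*j/4 (S(j) = (j - 3)*(0*√j + ¾) = (-3 + j)*(0 + ¾) = (-3 + j)*(¾) = -9/4 + 3*j/4)
m(c) = -10*c (m(c) = -5*(c + c) = -10*c)
m(S(2))³ = (-10*(-9/4 + (¾)*2))³ = (-10*(-9/4 + 3/2))³ = (-10*(-¾))³ = (15/2)³ = 3375/8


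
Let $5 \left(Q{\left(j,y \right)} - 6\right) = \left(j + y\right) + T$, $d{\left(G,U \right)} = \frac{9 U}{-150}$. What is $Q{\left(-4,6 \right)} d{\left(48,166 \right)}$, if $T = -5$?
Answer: $- \frac{6723}{125} \approx -53.784$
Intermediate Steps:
$d{\left(G,U \right)} = - \frac{3 U}{50}$ ($d{\left(G,U \right)} = 9 U \left(- \frac{1}{150}\right) = - \frac{3 U}{50}$)
$Q{\left(j,y \right)} = 5 + \frac{j}{5} + \frac{y}{5}$ ($Q{\left(j,y \right)} = 6 + \frac{\left(j + y\right) - 5}{5} = 6 + \frac{-5 + j + y}{5} = 6 + \left(-1 + \frac{j}{5} + \frac{y}{5}\right) = 5 + \frac{j}{5} + \frac{y}{5}$)
$Q{\left(-4,6 \right)} d{\left(48,166 \right)} = \left(5 + \frac{1}{5} \left(-4\right) + \frac{1}{5} \cdot 6\right) \left(\left(- \frac{3}{50}\right) 166\right) = \left(5 - \frac{4}{5} + \frac{6}{5}\right) \left(- \frac{249}{25}\right) = \frac{27}{5} \left(- \frac{249}{25}\right) = - \frac{6723}{125}$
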